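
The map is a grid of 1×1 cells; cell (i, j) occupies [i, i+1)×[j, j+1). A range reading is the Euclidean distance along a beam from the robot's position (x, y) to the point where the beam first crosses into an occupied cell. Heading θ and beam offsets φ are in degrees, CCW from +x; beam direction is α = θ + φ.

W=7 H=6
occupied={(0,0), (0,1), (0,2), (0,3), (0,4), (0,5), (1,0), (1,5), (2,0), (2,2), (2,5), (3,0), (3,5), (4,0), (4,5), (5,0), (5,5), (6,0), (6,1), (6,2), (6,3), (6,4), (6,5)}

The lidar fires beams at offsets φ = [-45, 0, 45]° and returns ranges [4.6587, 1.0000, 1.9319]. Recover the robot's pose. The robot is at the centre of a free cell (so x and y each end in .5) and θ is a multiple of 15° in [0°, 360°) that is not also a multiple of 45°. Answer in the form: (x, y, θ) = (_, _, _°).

(x, y, θ) = (1.5, 1.5, 60°)

Candidates: 19 free-cell centres × 16 headings = 304 poses. Raycast each; keep the one whose scan matches to 4 dp.
  (5.5, 3.5, 165°): beam 1 = 1.7321 ≠ 4.6587 ✗
  (1.5, 2.5, 120°): beam 1 = 2.5882 ≠ 4.6587 ✗
  (2.5, 4.5, 345°): beam 1 = 4.0415 ≠ 4.6587 ✗
  …
  (1.5, 1.5, 60°): r_1=4.6587, r_2=1.0000, r_3=1.9319 — all match ✓
Unique over the lattice → pose = (1.5, 1.5, 60°).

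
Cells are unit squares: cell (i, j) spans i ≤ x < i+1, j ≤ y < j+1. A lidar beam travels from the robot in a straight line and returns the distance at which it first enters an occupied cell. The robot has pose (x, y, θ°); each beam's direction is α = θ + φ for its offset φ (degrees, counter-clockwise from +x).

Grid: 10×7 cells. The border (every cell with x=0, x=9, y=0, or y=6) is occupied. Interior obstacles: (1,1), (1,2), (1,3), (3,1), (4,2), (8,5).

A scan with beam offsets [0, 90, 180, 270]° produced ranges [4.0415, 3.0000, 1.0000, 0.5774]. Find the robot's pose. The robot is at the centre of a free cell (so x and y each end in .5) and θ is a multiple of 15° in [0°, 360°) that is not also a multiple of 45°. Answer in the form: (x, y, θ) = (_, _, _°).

Enumerate (i+0.5, j+0.5, θ) over the 34 free cells and 16 admissible headings. For each, cast all 4 beams and compare to the given ranges.
  (2.5, 2.5, 345°): beam 1 = 1.5529 ≠ 4.0415 ✗
  (7.5, 5.5, 30°): beam 1 = 0.5774 ≠ 4.0415 ✗
  (6.5, 1.5, 330°): beam 1 = 1.0000 ≠ 4.0415 ✗
  …
  (8.5, 2.5, 120°): r_1=4.0415, r_2=3.0000, r_3=1.0000, r_4=0.5774 — all match ✓
Unique over the lattice → pose = (8.5, 2.5, 120°).

(x, y, θ) = (8.5, 2.5, 120°)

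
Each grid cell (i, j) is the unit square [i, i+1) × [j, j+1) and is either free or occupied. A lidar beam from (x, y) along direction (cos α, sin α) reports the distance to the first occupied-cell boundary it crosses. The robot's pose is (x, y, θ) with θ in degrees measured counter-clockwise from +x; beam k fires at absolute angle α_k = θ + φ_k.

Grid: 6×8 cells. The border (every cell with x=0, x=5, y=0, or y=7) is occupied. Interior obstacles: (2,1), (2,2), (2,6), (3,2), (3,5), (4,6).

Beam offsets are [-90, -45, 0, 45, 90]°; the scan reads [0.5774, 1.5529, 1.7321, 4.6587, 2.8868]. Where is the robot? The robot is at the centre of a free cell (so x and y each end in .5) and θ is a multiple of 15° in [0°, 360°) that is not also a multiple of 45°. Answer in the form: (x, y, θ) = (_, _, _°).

(x, y, θ) = (2.5, 5.5, 210°)

The pose lattice has 18·16 = 288 candidates. Test each by forward raycasting.
  (2.5, 5.5, 105°): beam 1 = 0.5176 ≠ 0.5774 ✗
  (3.5, 1.5, 195°): beam 1 = 0.5176 ≠ 0.5774 ✗
  (4.5, 2.5, 30°): beam 1 = 1.0000 ≠ 0.5774 ✗
  (1.5, 5.5, 120°): beam 1 = 1.0000 ≠ 0.5774 ✗
  …
  (2.5, 5.5, 210°): r_1=0.5774, r_2=1.5529, r_3=1.7321, r_4=4.6587, r_5=2.8868 — all match ✓
Only this pose fits every beam.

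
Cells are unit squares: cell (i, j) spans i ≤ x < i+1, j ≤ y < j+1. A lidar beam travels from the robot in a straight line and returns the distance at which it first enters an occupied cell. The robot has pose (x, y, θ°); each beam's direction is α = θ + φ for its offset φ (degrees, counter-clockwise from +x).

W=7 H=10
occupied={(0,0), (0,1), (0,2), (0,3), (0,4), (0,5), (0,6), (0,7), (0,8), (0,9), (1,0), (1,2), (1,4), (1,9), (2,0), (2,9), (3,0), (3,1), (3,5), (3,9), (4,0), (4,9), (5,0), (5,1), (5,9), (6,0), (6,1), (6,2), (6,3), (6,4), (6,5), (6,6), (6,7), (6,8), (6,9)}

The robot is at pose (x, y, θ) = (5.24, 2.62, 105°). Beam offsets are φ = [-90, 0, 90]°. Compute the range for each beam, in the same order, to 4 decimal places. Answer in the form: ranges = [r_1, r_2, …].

beam 1: φ=-90°, α=15°
  dir = (cos 15°, sin 15°) = (0.9659, 0.2588); from cell (5,2)
  next x-line at t=0.7868, next y-line at t=1.4682; Δt_x=1.0353, Δt_y=3.8637
    x: enter (6,2) at t=0.7868 ← occupied
  → r_1 = 0.7868
beam 2: φ=0°, α=105°
  dir = (cos 105°, sin 105°) = (-0.2588, 0.9659); from cell (5,2)
  next x-line at t=0.9273, next y-line at t=0.3934; Δt_x=3.8637, Δt_y=1.0353
    y: enter (5,3) at t=0.3934
    x: enter (4,3) at t=0.9273
    y: enter (4,4) at t=1.4287
    y: enter (4,5) at t=2.4640
    y: enter (4,6) at t=3.4992
    y: enter (4,7) at t=4.5345
    x: enter (3,7) at t=4.7910
    y: enter (3,8) at t=5.5698
    y: enter (3,9) at t=6.6051 ← occupied
  → r_2 = 6.6051
beam 3: φ=90°, α=195°
  dir = (cos 195°, sin 195°) = (-0.9659, -0.2588); from cell (5,2)
  next x-line at t=0.2485, next y-line at t=2.3955; Δt_x=1.0353, Δt_y=3.8637
    x: enter (4,2) at t=0.2485
    x: enter (3,2) at t=1.2837
    x: enter (2,2) at t=2.3190
    y: enter (2,1) at t=2.3955
    x: enter (1,1) at t=3.3543
    x: enter (0,1) at t=4.3896 ← occupied
  → r_3 = 4.3896

ranges = [0.7868, 6.6051, 4.3896]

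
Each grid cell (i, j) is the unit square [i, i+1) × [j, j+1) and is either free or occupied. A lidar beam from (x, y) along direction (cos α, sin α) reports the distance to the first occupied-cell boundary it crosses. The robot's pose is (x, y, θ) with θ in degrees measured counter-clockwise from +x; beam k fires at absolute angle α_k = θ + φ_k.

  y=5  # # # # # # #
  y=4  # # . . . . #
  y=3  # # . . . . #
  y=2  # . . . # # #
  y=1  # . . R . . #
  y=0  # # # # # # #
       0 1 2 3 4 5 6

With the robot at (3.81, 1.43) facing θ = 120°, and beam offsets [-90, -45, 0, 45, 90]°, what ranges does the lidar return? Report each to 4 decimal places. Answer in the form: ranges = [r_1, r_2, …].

beam 1: φ=-90°, α=30°
  dir = (cos 30°, sin 30°) = (0.8660, 0.5000); from cell (3,1)
  next x-line at t=0.2194, next y-line at t=1.1400; Δt_x=1.1547, Δt_y=2.0000
    x: enter (4,1) at t=0.2194
    y: enter (4,2) at t=1.1400 ← occupied
  → r_1 = 1.1400
beam 2: φ=-45°, α=75°
  dir = (cos 75°, sin 75°) = (0.2588, 0.9659); from cell (3,1)
  next x-line at t=0.7341, next y-line at t=0.5901; Δt_x=3.8637, Δt_y=1.0353
    y: enter (3,2) at t=0.5901
    x: enter (4,2) at t=0.7341 ← occupied
  → r_2 = 0.7341
beam 3: φ=0°, α=120°
  dir = (cos 120°, sin 120°) = (-0.5000, 0.8660); from cell (3,1)
  next x-line at t=1.6200, next y-line at t=0.6582; Δt_x=2.0000, Δt_y=1.1547
    y: enter (3,2) at t=0.6582
    x: enter (2,2) at t=1.6200
    y: enter (2,3) at t=1.8129
    y: enter (2,4) at t=2.9676
    x: enter (1,4) at t=3.6200 ← occupied
  → r_3 = 3.6200
beam 4: φ=45°, α=165°
  dir = (cos 165°, sin 165°) = (-0.9659, 0.2588); from cell (3,1)
  next x-line at t=0.8386, next y-line at t=2.2023; Δt_x=1.0353, Δt_y=3.8637
    x: enter (2,1) at t=0.8386
    x: enter (1,1) at t=1.8738
    y: enter (1,2) at t=2.2023
    x: enter (0,2) at t=2.9091 ← occupied
  → r_4 = 2.9091
beam 5: φ=90°, α=210°
  dir = (cos 210°, sin 210°) = (-0.8660, -0.5000); from cell (3,1)
  next x-line at t=0.9353, next y-line at t=0.8600; Δt_x=1.1547, Δt_y=2.0000
    y: enter (3,0) at t=0.8600 ← occupied
  → r_5 = 0.8600

ranges = [1.1400, 0.7341, 3.6200, 2.9091, 0.8600]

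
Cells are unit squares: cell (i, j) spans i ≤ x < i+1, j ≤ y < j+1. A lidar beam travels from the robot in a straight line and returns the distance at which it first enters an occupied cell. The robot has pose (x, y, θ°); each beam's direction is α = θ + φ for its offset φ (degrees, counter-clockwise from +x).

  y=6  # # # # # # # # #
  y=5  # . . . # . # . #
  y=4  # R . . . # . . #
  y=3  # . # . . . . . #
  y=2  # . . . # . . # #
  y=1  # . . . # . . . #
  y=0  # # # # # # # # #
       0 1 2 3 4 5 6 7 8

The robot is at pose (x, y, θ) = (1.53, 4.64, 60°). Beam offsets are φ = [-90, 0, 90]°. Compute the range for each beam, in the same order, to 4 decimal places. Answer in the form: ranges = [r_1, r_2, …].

ranges = [1.2800, 1.5704, 0.6120]

beam 1: φ=-90°, α=330°
  dir = (cos 330°, sin 330°) = (0.8660, -0.5000); from cell (1,4)
  next x-line at t=0.5427, next y-line at t=1.2800; Δt_x=1.1547, Δt_y=2.0000
    x: enter (2,4) at t=0.5427
    y: enter (2,3) at t=1.2800 ← occupied
  → r_1 = 1.2800
beam 2: φ=0°, α=60°
  dir = (cos 60°, sin 60°) = (0.5000, 0.8660); from cell (1,4)
  next x-line at t=0.9400, next y-line at t=0.4157; Δt_x=2.0000, Δt_y=1.1547
    y: enter (1,5) at t=0.4157
    x: enter (2,5) at t=0.9400
    y: enter (2,6) at t=1.5704 ← occupied
  → r_2 = 1.5704
beam 3: φ=90°, α=150°
  dir = (cos 150°, sin 150°) = (-0.8660, 0.5000); from cell (1,4)
  next x-line at t=0.6120, next y-line at t=0.7200; Δt_x=1.1547, Δt_y=2.0000
    x: enter (0,4) at t=0.6120 ← occupied
  → r_3 = 0.6120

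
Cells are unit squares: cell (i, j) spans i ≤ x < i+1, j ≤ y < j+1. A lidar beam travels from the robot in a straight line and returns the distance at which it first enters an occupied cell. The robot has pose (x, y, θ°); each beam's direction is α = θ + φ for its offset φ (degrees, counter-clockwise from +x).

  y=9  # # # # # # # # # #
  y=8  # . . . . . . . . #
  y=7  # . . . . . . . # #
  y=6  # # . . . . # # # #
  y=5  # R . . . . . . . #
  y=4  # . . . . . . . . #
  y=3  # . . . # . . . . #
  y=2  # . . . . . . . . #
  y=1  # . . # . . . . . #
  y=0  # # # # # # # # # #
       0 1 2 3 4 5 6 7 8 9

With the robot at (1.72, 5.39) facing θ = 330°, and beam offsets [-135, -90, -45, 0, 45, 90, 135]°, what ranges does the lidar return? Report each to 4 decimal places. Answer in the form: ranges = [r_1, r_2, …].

ranges = [0.7454, 1.4400, 4.5449, 2.7800, 4.4310, 4.1685, 0.6315]

beam 1: φ=-135°, α=195°
  d=(-0.9659,-0.2588)  start (1,5)  tX=0.7454 tY=1.5068  stride 1/|dx|=1.0353 1/|dy|=3.8637
    cross x-line → (0,5), t=0.7454 (wall)
  → r_1 = 0.7454
beam 2: φ=-90°, α=240°
  d=(-0.5000,-0.8660)  start (1,5)  tX=1.4400 tY=0.4503  stride 1/|dx|=2.0000 1/|dy|=1.1547
    cross y-line → (1,4), t=0.4503
    cross x-line → (0,4), t=1.4400 (wall)
  → r_2 = 1.4400
beam 3: φ=-45°, α=285°
  d=(0.2588,-0.9659)  start (1,5)  tX=1.0818 tY=0.4038  stride 1/|dx|=3.8637 1/|dy|=1.0353
    cross y-line → (1,4), t=0.4038
    cross x-line → (2,4), t=1.0818
    cross y-line → (2,3), t=1.4390
    cross y-line → (2,2), t=2.4743
    cross y-line → (2,1), t=3.5096
    cross y-line → (2,0), t=4.5449 (wall)
  → r_3 = 4.5449
beam 4: φ=0°, α=330°
  d=(0.8660,-0.5000)  start (1,5)  tX=0.3233 tY=0.7800  stride 1/|dx|=1.1547 1/|dy|=2.0000
    cross x-line → (2,5), t=0.3233
    cross y-line → (2,4), t=0.7800
    cross x-line → (3,4), t=1.4780
    cross x-line → (4,4), t=2.6327
    cross y-line → (4,3), t=2.7800 (wall)
  → r_4 = 2.7800
beam 5: φ=45°, α=15°
  d=(0.9659,0.2588)  start (1,5)  tX=0.2899 tY=2.3569  stride 1/|dx|=1.0353 1/|dy|=3.8637
    cross x-line → (2,5), t=0.2899
    cross x-line → (3,5), t=1.3252
    cross y-line → (3,6), t=2.3569
    cross x-line → (4,6), t=2.3604
    cross x-line → (5,6), t=3.3957
    cross x-line → (6,6), t=4.4310 (wall)
  → r_5 = 4.4310
beam 6: φ=90°, α=60°
  d=(0.5000,0.8660)  start (1,5)  tX=0.5600 tY=0.7044  stride 1/|dx|=2.0000 1/|dy|=1.1547
    cross x-line → (2,5), t=0.5600
    cross y-line → (2,6), t=0.7044
    cross y-line → (2,7), t=1.8591
    cross x-line → (3,7), t=2.5600
    cross y-line → (3,8), t=3.0138
    cross y-line → (3,9), t=4.1685 (wall)
  → r_6 = 4.1685
beam 7: φ=135°, α=105°
  d=(-0.2588,0.9659)  start (1,5)  tX=2.7819 tY=0.6315  stride 1/|dx|=3.8637 1/|dy|=1.0353
    cross y-line → (1,6), t=0.6315 (wall)
  → r_7 = 0.6315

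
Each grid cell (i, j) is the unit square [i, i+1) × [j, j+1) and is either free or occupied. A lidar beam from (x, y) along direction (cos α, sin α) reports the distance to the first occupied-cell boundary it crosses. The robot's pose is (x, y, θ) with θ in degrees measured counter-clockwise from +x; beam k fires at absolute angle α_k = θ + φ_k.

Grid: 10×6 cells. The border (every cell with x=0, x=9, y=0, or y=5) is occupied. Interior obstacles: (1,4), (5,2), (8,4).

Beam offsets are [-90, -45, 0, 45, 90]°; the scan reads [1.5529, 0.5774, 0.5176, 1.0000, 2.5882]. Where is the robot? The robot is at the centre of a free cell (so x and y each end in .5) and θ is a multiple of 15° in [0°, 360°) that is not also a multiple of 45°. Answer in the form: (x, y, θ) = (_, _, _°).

Candidates: 29 free-cell centres × 16 headings = 464 poses. Raycast each; keep the one whose scan matches to 4 dp.
  (1.5, 1.5, 75°): beam 1 = 1.9319 ≠ 1.5529 ✗
  (3.5, 1.5, 300°): beam 1 = 1.0000 ≠ 1.5529 ✗
  (8.5, 2.5, 330°): beam 1 = 1.7321 ≠ 1.5529 ✗
  (7.5, 3.5, 240°): beam 1 = 3.0000 ≠ 1.5529 ✗
  (2.5, 1.5, 150°): beam 1 = 4.0415 ≠ 1.5529 ✗
  …
  (2.5, 1.5, 285°): r_1=1.5529, r_2=0.5774, r_3=0.5176, r_4=1.0000, r_5=2.5882 — all match ✓
Only this pose fits every beam.

(x, y, θ) = (2.5, 1.5, 285°)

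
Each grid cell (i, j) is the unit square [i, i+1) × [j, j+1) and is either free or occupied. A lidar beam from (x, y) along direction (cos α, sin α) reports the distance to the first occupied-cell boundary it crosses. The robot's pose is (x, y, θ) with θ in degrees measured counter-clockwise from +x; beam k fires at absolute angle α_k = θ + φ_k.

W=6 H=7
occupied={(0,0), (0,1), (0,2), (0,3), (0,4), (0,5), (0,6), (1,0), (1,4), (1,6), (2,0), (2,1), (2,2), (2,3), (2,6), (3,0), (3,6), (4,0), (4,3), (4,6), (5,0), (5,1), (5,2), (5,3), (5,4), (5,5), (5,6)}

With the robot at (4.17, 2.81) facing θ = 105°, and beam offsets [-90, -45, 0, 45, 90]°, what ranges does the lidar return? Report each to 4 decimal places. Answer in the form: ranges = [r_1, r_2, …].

beam 1: φ=-90°, α=15°
  d=(0.9659,0.2588)  start (4,2)  tX=0.8593 tY=0.7341  stride 1/|dx|=1.0353 1/|dy|=3.8637
    cross y-line → (4,3), t=0.7341 (wall)
  → r_1 = 0.7341
beam 2: φ=-45°, α=60°
  d=(0.5000,0.8660)  start (4,2)  tX=1.6600 tY=0.2194  stride 1/|dx|=2.0000 1/|dy|=1.1547
    cross y-line → (4,3), t=0.2194 (wall)
  → r_2 = 0.2194
beam 3: φ=0°, α=105°
  d=(-0.2588,0.9659)  start (4,2)  tX=0.6568 tY=0.1967  stride 1/|dx|=3.8637 1/|dy|=1.0353
    cross y-line → (4,3), t=0.1967 (wall)
  → r_3 = 0.1967
beam 4: φ=45°, α=150°
  d=(-0.8660,0.5000)  start (4,2)  tX=0.1963 tY=0.3800  stride 1/|dx|=1.1547 1/|dy|=2.0000
    cross x-line → (3,2), t=0.1963
    cross y-line → (3,3), t=0.3800
    cross x-line → (2,3), t=1.3510 (wall)
  → r_4 = 1.3510
beam 5: φ=90°, α=195°
  d=(-0.9659,-0.2588)  start (4,2)  tX=0.1760 tY=3.1296  stride 1/|dx|=1.0353 1/|dy|=3.8637
    cross x-line → (3,2), t=0.1760
    cross x-line → (2,2), t=1.2113 (wall)
  → r_5 = 1.2113

ranges = [0.7341, 0.2194, 0.1967, 1.3510, 1.2113]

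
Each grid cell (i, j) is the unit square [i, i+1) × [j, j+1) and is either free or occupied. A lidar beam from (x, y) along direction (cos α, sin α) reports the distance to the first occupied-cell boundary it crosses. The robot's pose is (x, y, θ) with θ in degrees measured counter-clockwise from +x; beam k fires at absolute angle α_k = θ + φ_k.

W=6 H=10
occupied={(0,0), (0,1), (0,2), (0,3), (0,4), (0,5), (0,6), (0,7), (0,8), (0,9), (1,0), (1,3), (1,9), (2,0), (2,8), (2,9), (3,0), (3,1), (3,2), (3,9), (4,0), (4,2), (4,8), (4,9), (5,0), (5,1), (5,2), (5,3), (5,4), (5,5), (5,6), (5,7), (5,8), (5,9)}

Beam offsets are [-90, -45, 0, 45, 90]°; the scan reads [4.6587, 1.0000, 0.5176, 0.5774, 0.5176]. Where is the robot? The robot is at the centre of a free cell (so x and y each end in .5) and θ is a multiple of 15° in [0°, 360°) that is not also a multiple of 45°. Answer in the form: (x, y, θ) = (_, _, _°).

(x, y, θ) = (4.5, 7.5, 345°)

Enumerate (i+0.5, j+0.5, θ) over the 26 free cells and 16 admissible headings. For each, cast all 5 beams and compare to the given ranges.
  (3.5, 5.5, 150°): beam 1 = 2.8868 ≠ 4.6587 ✗
  (3.5, 4.5, 345°): beam 1 = 1.5529 ≠ 4.6587 ✗
  (4.5, 1.5, 300°): beam 1 = 0.5774 ≠ 4.6587 ✗
  …
  (4.5, 7.5, 345°): r_1=4.6587, r_2=1.0000, r_3=0.5176, r_4=0.5774, r_5=0.5176 — all match ✓
No second candidate reproduces the full scan.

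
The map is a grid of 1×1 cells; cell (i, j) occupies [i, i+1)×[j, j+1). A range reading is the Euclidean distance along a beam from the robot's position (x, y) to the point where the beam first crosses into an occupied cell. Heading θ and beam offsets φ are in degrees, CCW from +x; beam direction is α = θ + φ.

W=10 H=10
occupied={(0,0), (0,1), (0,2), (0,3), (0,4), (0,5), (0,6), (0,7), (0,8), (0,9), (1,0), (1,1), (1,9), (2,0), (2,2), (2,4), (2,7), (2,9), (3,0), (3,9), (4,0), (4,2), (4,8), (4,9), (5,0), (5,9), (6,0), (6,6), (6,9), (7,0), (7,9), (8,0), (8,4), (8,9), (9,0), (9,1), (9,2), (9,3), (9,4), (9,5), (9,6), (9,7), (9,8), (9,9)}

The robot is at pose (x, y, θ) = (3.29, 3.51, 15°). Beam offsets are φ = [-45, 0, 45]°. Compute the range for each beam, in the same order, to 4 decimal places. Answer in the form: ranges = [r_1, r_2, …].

beam 1: φ=-45°, α=330°
  cosα=0.8660 sinα=-0.5000 | (3,3) | tMaxX 0.8198 tMaxY 1.0200 | tΔX 1.1547 tΔY 2.0000
    t=0.8198 [x] (4,3)
    t=1.0200 [y] (4,2) — stop
  → r_1 = 1.0200
beam 2: φ=0°, α=15°
  cosα=0.9659 sinα=0.2588 | (3,3) | tMaxX 0.7350 tMaxY 1.8932 | tΔX 1.0353 tΔY 3.8637
    t=0.7350 [x] (4,3)
    t=1.7703 [x] (5,3)
    t=1.8932 [y] (5,4)
    t=2.8056 [x] (6,4)
    t=3.8409 [x] (7,4)
    t=4.8762 [x] (8,4) — stop
  → r_2 = 4.8762
beam 3: φ=45°, α=60°
  cosα=0.5000 sinα=0.8660 | (3,3) | tMaxX 1.4200 tMaxY 0.5658 | tΔX 2.0000 tΔY 1.1547
    t=0.5658 [y] (3,4)
    t=1.4200 [x] (4,4)
    t=1.7205 [y] (4,5)
    t=2.8752 [y] (4,6)
    t=3.4200 [x] (5,6)
    t=4.0299 [y] (5,7)
    t=5.1846 [y] (5,8)
    t=5.4200 [x] (6,8)
    t=6.3393 [y] (6,9) — stop
  → r_3 = 6.3393

ranges = [1.0200, 4.8762, 6.3393]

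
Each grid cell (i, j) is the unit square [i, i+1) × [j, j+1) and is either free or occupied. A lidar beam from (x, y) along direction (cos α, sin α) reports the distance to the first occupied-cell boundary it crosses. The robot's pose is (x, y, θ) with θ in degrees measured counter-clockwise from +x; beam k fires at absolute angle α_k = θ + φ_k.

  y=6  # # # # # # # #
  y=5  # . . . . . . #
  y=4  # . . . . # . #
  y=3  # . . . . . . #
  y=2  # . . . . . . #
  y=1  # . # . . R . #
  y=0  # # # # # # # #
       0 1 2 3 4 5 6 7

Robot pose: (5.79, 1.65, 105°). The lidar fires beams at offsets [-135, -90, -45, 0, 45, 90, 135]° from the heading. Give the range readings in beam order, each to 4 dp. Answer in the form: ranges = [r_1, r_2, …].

beam 1: φ=-135°, α=330°
  cosα=0.8660 sinα=-0.5000 | (5,1) | tMaxX 0.2425 tMaxY 1.3000 | tΔX 1.1547 tΔY 2.0000
    t=0.2425 [x] (6,1)
    t=1.3000 [y] (6,0) — stop
  → r_1 = 1.3000
beam 2: φ=-90°, α=15°
  cosα=0.9659 sinα=0.2588 | (5,1) | tMaxX 0.2174 tMaxY 1.3523 | tΔX 1.0353 tΔY 3.8637
    t=0.2174 [x] (6,1)
    t=1.2527 [x] (7,1) — stop
  → r_2 = 1.2527
beam 3: φ=-45°, α=60°
  cosα=0.5000 sinα=0.8660 | (5,1) | tMaxX 0.4200 tMaxY 0.4041 | tΔX 2.0000 tΔY 1.1547
    t=0.4041 [y] (5,2)
    t=0.4200 [x] (6,2)
    t=1.5588 [y] (6,3)
    t=2.4200 [x] (7,3) — stop
  → r_3 = 2.4200
beam 4: φ=0°, α=105°
  cosα=-0.2588 sinα=0.9659 | (5,1) | tMaxX 3.0523 tMaxY 0.3623 | tΔX 3.8637 tΔY 1.0353
    t=0.3623 [y] (5,2)
    t=1.3976 [y] (5,3)
    t=2.4329 [y] (5,4) — stop
  → r_4 = 2.4329
beam 5: φ=45°, α=150°
  cosα=-0.8660 sinα=0.5000 | (5,1) | tMaxX 0.9122 tMaxY 0.7000 | tΔX 1.1547 tΔY 2.0000
    t=0.7000 [y] (5,2)
    t=0.9122 [x] (4,2)
    t=2.0669 [x] (3,2)
    t=2.7000 [y] (3,3)
    t=3.2216 [x] (2,3)
    t=4.3763 [x] (1,3)
    t=4.7000 [y] (1,4)
    t=5.5310 [x] (0,4) — stop
  → r_5 = 5.5310
beam 6: φ=90°, α=195°
  cosα=-0.9659 sinα=-0.2588 | (5,1) | tMaxX 0.8179 tMaxY 2.5114 | tΔX 1.0353 tΔY 3.8637
    t=0.8179 [x] (4,1)
    t=1.8531 [x] (3,1)
    t=2.5114 [y] (3,0) — stop
  → r_6 = 2.5114
beam 7: φ=135°, α=240°
  cosα=-0.5000 sinα=-0.8660 | (5,1) | tMaxX 1.5800 tMaxY 0.7506 | tΔX 2.0000 tΔY 1.1547
    t=0.7506 [y] (5,0) — stop
  → r_7 = 0.7506

ranges = [1.3000, 1.2527, 2.4200, 2.4329, 5.5310, 2.5114, 0.7506]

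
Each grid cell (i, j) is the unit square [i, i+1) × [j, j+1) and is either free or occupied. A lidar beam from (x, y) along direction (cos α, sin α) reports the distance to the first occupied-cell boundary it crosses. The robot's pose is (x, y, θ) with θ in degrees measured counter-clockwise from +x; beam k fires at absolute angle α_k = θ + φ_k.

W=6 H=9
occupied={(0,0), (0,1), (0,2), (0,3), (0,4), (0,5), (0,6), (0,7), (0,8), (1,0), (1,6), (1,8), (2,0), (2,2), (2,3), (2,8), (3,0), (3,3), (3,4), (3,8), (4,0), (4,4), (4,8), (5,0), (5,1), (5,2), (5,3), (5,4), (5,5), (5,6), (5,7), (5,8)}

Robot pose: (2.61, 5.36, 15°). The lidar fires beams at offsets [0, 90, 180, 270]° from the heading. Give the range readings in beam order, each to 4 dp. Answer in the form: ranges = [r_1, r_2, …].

ranges = [2.4743, 2.7331, 1.6668, 1.4080]

beam 1: φ=0°, α=15°
  cosα=0.9659 sinα=0.2588 | (2,5) | tMaxX 0.4038 tMaxY 2.4728 | tΔX 1.0353 tΔY 3.8637
    t=0.4038 [x] (3,5)
    t=1.4390 [x] (4,5)
    t=2.4728 [y] (4,6)
    t=2.4743 [x] (5,6) — stop
  → r_1 = 2.4743
beam 2: φ=90°, α=105°
  cosα=-0.2588 sinα=0.9659 | (2,5) | tMaxX 2.3569 tMaxY 0.6626 | tΔX 3.8637 tΔY 1.0353
    t=0.6626 [y] (2,6)
    t=1.6979 [y] (2,7)
    t=2.3569 [x] (1,7)
    t=2.7331 [y] (1,8) — stop
  → r_2 = 2.7331
beam 3: φ=180°, α=195°
  cosα=-0.9659 sinα=-0.2588 | (2,5) | tMaxX 0.6315 tMaxY 1.3909 | tΔX 1.0353 tΔY 3.8637
    t=0.6315 [x] (1,5)
    t=1.3909 [y] (1,4)
    t=1.6668 [x] (0,4) — stop
  → r_3 = 1.6668
beam 4: φ=270°, α=285°
  cosα=0.2588 sinα=-0.9659 | (2,5) | tMaxX 1.5068 tMaxY 0.3727 | tΔX 3.8637 tΔY 1.0353
    t=0.3727 [y] (2,4)
    t=1.4080 [y] (2,3) — stop
  → r_4 = 1.4080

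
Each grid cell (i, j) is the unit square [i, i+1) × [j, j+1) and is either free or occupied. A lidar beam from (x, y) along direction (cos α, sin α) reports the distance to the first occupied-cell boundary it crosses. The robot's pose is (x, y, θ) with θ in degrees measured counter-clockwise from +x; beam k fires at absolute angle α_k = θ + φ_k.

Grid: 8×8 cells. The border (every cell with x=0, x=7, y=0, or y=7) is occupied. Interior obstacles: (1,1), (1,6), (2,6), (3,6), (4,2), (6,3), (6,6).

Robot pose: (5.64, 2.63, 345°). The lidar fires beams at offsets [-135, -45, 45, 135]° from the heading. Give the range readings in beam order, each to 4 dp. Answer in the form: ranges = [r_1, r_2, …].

ranges = [0.7390, 1.8822, 0.7400, 3.8913]

beam 1: φ=-135°, α=210°
  cosα=-0.8660 sinα=-0.5000 | (5,2) | tMaxX 0.7390 tMaxY 1.2600 | tΔX 1.1547 tΔY 2.0000
    t=0.7390 [x] (4,2) — stop
  → r_1 = 0.7390
beam 2: φ=-45°, α=300°
  cosα=0.5000 sinα=-0.8660 | (5,2) | tMaxX 0.7200 tMaxY 0.7275 | tΔX 2.0000 tΔY 1.1547
    t=0.7200 [x] (6,2)
    t=0.7275 [y] (6,1)
    t=1.8822 [y] (6,0) — stop
  → r_2 = 1.8822
beam 3: φ=45°, α=30°
  cosα=0.8660 sinα=0.5000 | (5,2) | tMaxX 0.4157 tMaxY 0.7400 | tΔX 1.1547 tΔY 2.0000
    t=0.4157 [x] (6,2)
    t=0.7400 [y] (6,3) — stop
  → r_3 = 0.7400
beam 4: φ=135°, α=120°
  cosα=-0.5000 sinα=0.8660 | (5,2) | tMaxX 1.2800 tMaxY 0.4272 | tΔX 2.0000 tΔY 1.1547
    t=0.4272 [y] (5,3)
    t=1.2800 [x] (4,3)
    t=1.5819 [y] (4,4)
    t=2.7366 [y] (4,5)
    t=3.2800 [x] (3,5)
    t=3.8913 [y] (3,6) — stop
  → r_4 = 3.8913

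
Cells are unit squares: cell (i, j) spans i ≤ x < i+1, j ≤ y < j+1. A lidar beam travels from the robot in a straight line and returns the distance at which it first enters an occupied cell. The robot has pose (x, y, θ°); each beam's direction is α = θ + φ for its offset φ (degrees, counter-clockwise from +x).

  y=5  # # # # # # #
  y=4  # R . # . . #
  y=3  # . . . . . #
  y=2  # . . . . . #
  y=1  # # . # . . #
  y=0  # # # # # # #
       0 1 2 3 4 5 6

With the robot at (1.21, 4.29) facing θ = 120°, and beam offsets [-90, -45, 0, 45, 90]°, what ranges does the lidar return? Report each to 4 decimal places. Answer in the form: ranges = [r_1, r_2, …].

beam 1: φ=-90°, α=30°
  d=(0.8660,0.5000)  start (1,4)  tX=0.9122 tY=1.4200  stride 1/|dx|=1.1547 1/|dy|=2.0000
    cross x-line → (2,4), t=0.9122
    cross y-line → (2,5), t=1.4200 (wall)
  → r_1 = 1.4200
beam 2: φ=-45°, α=75°
  d=(0.2588,0.9659)  start (1,4)  tX=3.0523 tY=0.7350  stride 1/|dx|=3.8637 1/|dy|=1.0353
    cross y-line → (1,5), t=0.7350 (wall)
  → r_2 = 0.7350
beam 3: φ=0°, α=120°
  d=(-0.5000,0.8660)  start (1,4)  tX=0.4200 tY=0.8198  stride 1/|dx|=2.0000 1/|dy|=1.1547
    cross x-line → (0,4), t=0.4200 (wall)
  → r_3 = 0.4200
beam 4: φ=45°, α=165°
  d=(-0.9659,0.2588)  start (1,4)  tX=0.2174 tY=2.7432  stride 1/|dx|=1.0353 1/|dy|=3.8637
    cross x-line → (0,4), t=0.2174 (wall)
  → r_4 = 0.2174
beam 5: φ=90°, α=210°
  d=(-0.8660,-0.5000)  start (1,4)  tX=0.2425 tY=0.5800  stride 1/|dx|=1.1547 1/|dy|=2.0000
    cross x-line → (0,4), t=0.2425 (wall)
  → r_5 = 0.2425

ranges = [1.4200, 0.7350, 0.4200, 0.2174, 0.2425]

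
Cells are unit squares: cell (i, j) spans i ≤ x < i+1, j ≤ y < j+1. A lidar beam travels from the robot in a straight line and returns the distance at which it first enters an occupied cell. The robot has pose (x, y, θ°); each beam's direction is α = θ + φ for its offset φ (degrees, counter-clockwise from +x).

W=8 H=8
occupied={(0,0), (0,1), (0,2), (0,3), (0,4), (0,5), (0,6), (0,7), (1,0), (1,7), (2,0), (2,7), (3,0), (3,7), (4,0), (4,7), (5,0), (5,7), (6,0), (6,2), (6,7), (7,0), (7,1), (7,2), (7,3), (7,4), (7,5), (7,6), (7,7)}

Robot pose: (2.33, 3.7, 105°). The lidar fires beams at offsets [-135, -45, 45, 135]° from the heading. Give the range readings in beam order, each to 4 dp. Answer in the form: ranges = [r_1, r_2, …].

beam 1: φ=-135°, α=330°
  dir = (cos 330°, sin 330°) = (0.8660, -0.5000); from cell (2,3)
  next x-line at t=0.7736, next y-line at t=1.4000; Δt_x=1.1547, Δt_y=2.0000
    x: enter (3,3) at t=0.7736
    y: enter (3,2) at t=1.4000
    x: enter (4,2) at t=1.9283
    x: enter (5,2) at t=3.0831
    y: enter (5,1) at t=3.4000
    x: enter (6,1) at t=4.2378
    x: enter (7,1) at t=5.3925 ← occupied
  → r_1 = 5.3925
beam 2: φ=-45°, α=60°
  dir = (cos 60°, sin 60°) = (0.5000, 0.8660); from cell (2,3)
  next x-line at t=1.3400, next y-line at t=0.3464; Δt_x=2.0000, Δt_y=1.1547
    y: enter (2,4) at t=0.3464
    x: enter (3,4) at t=1.3400
    y: enter (3,5) at t=1.5011
    y: enter (3,6) at t=2.6558
    x: enter (4,6) at t=3.3400
    y: enter (4,7) at t=3.8105 ← occupied
  → r_2 = 3.8105
beam 3: φ=45°, α=150°
  dir = (cos 150°, sin 150°) = (-0.8660, 0.5000); from cell (2,3)
  next x-line at t=0.3811, next y-line at t=0.6000; Δt_x=1.1547, Δt_y=2.0000
    x: enter (1,3) at t=0.3811
    y: enter (1,4) at t=0.6000
    x: enter (0,4) at t=1.5358 ← occupied
  → r_3 = 1.5358
beam 4: φ=135°, α=240°
  dir = (cos 240°, sin 240°) = (-0.5000, -0.8660); from cell (2,3)
  next x-line at t=0.6600, next y-line at t=0.8083; Δt_x=2.0000, Δt_y=1.1547
    x: enter (1,3) at t=0.6600
    y: enter (1,2) at t=0.8083
    y: enter (1,1) at t=1.9630
    x: enter (0,1) at t=2.6600 ← occupied
  → r_4 = 2.6600

ranges = [5.3925, 3.8105, 1.5358, 2.6600]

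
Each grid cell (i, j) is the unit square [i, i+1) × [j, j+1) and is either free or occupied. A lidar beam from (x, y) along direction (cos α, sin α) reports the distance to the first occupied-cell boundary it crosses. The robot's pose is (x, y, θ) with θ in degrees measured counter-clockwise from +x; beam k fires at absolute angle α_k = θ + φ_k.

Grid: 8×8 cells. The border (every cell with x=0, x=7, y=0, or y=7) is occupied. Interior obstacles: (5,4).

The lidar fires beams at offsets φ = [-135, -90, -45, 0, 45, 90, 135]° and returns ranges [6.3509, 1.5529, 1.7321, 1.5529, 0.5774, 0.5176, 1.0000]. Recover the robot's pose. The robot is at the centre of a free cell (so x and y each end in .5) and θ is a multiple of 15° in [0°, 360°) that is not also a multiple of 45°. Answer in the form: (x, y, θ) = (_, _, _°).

(x, y, θ) = (5.5, 6.5, 15°)

Enumerate (i+0.5, j+0.5, θ) over the 35 free cells and 16 admissible headings. For each, cast all 7 beams and compare to the given ranges.
  (3.5, 4.5, 330°): beam 1 = 2.5882 ≠ 6.3509 ✗
  (5.5, 5.5, 30°): beam 1 = 0.5176 ≠ 6.3509 ✗
  (1.5, 3.5, 195°): beam 1 = 4.0415 ≠ 6.3509 ✗
  …
  (5.5, 6.5, 15°): r_1=6.3509, r_2=1.5529, r_3=1.7321, r_4=1.5529, r_5=0.5774, r_6=0.5176, r_7=1.0000 — all match ✓
Only this pose fits every beam.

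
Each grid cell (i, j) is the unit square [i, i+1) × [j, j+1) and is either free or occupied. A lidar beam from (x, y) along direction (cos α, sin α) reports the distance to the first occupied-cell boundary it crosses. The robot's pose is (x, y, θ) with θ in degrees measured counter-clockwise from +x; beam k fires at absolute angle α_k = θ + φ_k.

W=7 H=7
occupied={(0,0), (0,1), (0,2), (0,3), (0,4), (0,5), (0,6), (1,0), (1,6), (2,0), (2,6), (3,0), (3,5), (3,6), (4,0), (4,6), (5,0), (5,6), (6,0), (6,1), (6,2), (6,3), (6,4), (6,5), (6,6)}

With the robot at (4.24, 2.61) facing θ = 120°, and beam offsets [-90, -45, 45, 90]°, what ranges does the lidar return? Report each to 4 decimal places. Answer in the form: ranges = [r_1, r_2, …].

beam 1: φ=-90°, α=30°
  direction (0.8660, 0.5000); cell (4,2); t to first gridline: x 0.8776, y 0.7800 (then +1.1547 / +2.0000)
    (4,3) via y @ 0.7800
    (5,3) via x @ 0.8776
    (6,3) via x @ 2.0323  # hit
  → r_1 = 2.0323
beam 2: φ=-45°, α=75°
  direction (0.2588, 0.9659); cell (4,2); t to first gridline: x 2.9364, y 0.4038 (then +3.8637 / +1.0353)
    (4,3) via y @ 0.4038
    (4,4) via y @ 1.4390
    (4,5) via y @ 2.4743
    (5,5) via x @ 2.9364
    (5,6) via y @ 3.5096  # hit
  → r_2 = 3.5096
beam 3: φ=45°, α=165°
  direction (-0.9659, 0.2588); cell (4,2); t to first gridline: x 0.2485, y 1.5068 (then +1.0353 / +3.8637)
    (3,2) via x @ 0.2485
    (2,2) via x @ 1.2837
    (2,3) via y @ 1.5068
    (1,3) via x @ 2.3190
    (0,3) via x @ 3.3543  # hit
  → r_3 = 3.3543
beam 4: φ=90°, α=210°
  direction (-0.8660, -0.5000); cell (4,2); t to first gridline: x 0.2771, y 1.2200 (then +1.1547 / +2.0000)
    (3,2) via x @ 0.2771
    (3,1) via y @ 1.2200
    (2,1) via x @ 1.4318
    (1,1) via x @ 2.5865
    (1,0) via y @ 3.2200  # hit
  → r_4 = 3.2200

ranges = [2.0323, 3.5096, 3.3543, 3.2200]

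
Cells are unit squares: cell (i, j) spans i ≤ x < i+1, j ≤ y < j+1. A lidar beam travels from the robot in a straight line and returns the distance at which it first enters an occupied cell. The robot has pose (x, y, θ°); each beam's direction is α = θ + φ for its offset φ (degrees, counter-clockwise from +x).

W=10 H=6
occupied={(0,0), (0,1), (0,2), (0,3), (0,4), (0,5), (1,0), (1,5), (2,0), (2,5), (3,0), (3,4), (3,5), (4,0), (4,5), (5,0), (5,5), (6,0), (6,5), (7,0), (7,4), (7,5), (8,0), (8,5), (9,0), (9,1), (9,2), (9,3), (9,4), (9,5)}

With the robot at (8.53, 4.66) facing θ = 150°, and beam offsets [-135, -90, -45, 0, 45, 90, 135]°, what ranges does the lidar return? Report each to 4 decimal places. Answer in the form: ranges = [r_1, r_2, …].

ranges = [0.4866, 0.3926, 0.3520, 0.6120, 0.5487, 4.2262, 1.8159]

beam 1: φ=-135°, α=15°
  direction (0.9659, 0.2588); cell (8,4); t to first gridline: x 0.4866, y 1.3137 (then +1.0353 / +3.8637)
    (9,4) via x @ 0.4866  # hit
  → r_1 = 0.4866
beam 2: φ=-90°, α=60°
  direction (0.5000, 0.8660); cell (8,4); t to first gridline: x 0.9400, y 0.3926 (then +2.0000 / +1.1547)
    (8,5) via y @ 0.3926  # hit
  → r_2 = 0.3926
beam 3: φ=-45°, α=105°
  direction (-0.2588, 0.9659); cell (8,4); t to first gridline: x 2.0478, y 0.3520 (then +3.8637 / +1.0353)
    (8,5) via y @ 0.3520  # hit
  → r_3 = 0.3520
beam 4: φ=0°, α=150°
  direction (-0.8660, 0.5000); cell (8,4); t to first gridline: x 0.6120, y 0.6800 (then +1.1547 / +2.0000)
    (7,4) via x @ 0.6120  # hit
  → r_4 = 0.6120
beam 5: φ=45°, α=195°
  direction (-0.9659, -0.2588); cell (8,4); t to first gridline: x 0.5487, y 2.5500 (then +1.0353 / +3.8637)
    (7,4) via x @ 0.5487  # hit
  → r_5 = 0.5487
beam 6: φ=90°, α=240°
  direction (-0.5000, -0.8660); cell (8,4); t to first gridline: x 1.0600, y 0.7621 (then +2.0000 / +1.1547)
    (8,3) via y @ 0.7621
    (7,3) via x @ 1.0600
    (7,2) via y @ 1.9168
    (6,2) via x @ 3.0600
    (6,1) via y @ 3.0715
    (6,0) via y @ 4.2262  # hit
  → r_6 = 4.2262
beam 7: φ=135°, α=285°
  direction (0.2588, -0.9659); cell (8,4); t to first gridline: x 1.8159, y 0.6833 (then +3.8637 / +1.0353)
    (8,3) via y @ 0.6833
    (8,2) via y @ 1.7186
    (9,2) via x @ 1.8159  # hit
  → r_7 = 1.8159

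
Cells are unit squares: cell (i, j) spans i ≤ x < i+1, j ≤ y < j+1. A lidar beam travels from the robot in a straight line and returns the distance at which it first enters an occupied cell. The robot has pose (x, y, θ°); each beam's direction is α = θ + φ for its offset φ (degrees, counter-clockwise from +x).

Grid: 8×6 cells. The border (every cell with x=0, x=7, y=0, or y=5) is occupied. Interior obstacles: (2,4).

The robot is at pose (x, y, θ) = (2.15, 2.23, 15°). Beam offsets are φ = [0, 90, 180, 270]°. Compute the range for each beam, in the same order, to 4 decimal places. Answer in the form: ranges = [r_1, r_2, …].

beam 1: φ=0°, α=15°
  cosα=0.9659 sinα=0.2588 | (2,2) | tMaxX 0.8800 tMaxY 2.9751 | tΔX 1.0353 tΔY 3.8637
    t=0.8800 [x] (3,2)
    t=1.9153 [x] (4,2)
    t=2.9505 [x] (5,2)
    t=2.9751 [y] (5,3)
    t=3.9858 [x] (6,3)
    t=5.0211 [x] (7,3) — stop
  → r_1 = 5.0211
beam 2: φ=90°, α=105°
  cosα=-0.2588 sinα=0.9659 | (2,2) | tMaxX 0.5796 tMaxY 0.7972 | tΔX 3.8637 tΔY 1.0353
    t=0.5796 [x] (1,2)
    t=0.7972 [y] (1,3)
    t=1.8324 [y] (1,4)
    t=2.8677 [y] (1,5) — stop
  → r_2 = 2.8677
beam 3: φ=180°, α=195°
  cosα=-0.9659 sinα=-0.2588 | (2,2) | tMaxX 0.1553 tMaxY 0.8887 | tΔX 1.0353 tΔY 3.8637
    t=0.1553 [x] (1,2)
    t=0.8887 [y] (1,1)
    t=1.1906 [x] (0,1) — stop
  → r_3 = 1.1906
beam 4: φ=270°, α=285°
  cosα=0.2588 sinα=-0.9659 | (2,2) | tMaxX 3.2841 tMaxY 0.2381 | tΔX 3.8637 tΔY 1.0353
    t=0.2381 [y] (2,1)
    t=1.2734 [y] (2,0) — stop
  → r_4 = 1.2734

ranges = [5.0211, 2.8677, 1.1906, 1.2734]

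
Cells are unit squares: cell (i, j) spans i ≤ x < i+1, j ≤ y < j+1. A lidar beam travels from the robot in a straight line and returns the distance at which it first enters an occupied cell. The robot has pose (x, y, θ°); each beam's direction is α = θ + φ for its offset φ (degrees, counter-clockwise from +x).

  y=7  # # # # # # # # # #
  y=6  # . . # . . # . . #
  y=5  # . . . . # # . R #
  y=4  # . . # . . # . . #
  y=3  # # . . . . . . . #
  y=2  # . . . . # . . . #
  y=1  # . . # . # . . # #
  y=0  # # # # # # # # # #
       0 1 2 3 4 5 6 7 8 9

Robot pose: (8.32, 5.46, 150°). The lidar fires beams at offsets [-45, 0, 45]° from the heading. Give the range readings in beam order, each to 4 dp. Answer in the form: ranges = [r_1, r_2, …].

beam 1: φ=-45°, α=105°
  direction (-0.2588, 0.9659); cell (8,5); t to first gridline: x 1.2364, y 0.5590 (then +3.8637 / +1.0353)
    (8,6) via y @ 0.5590
    (7,6) via x @ 1.2364
    (7,7) via y @ 1.5943  # hit
  → r_1 = 1.5943
beam 2: φ=0°, α=150°
  direction (-0.8660, 0.5000); cell (8,5); t to first gridline: x 0.3695, y 1.0800 (then +1.1547 / +2.0000)
    (7,5) via x @ 0.3695
    (7,6) via y @ 1.0800
    (6,6) via x @ 1.5242  # hit
  → r_2 = 1.5242
beam 3: φ=45°, α=195°
  direction (-0.9659, -0.2588); cell (8,5); t to first gridline: x 0.3313, y 1.7773 (then +1.0353 / +3.8637)
    (7,5) via x @ 0.3313
    (6,5) via x @ 1.3666  # hit
  → r_3 = 1.3666

ranges = [1.5943, 1.5242, 1.3666]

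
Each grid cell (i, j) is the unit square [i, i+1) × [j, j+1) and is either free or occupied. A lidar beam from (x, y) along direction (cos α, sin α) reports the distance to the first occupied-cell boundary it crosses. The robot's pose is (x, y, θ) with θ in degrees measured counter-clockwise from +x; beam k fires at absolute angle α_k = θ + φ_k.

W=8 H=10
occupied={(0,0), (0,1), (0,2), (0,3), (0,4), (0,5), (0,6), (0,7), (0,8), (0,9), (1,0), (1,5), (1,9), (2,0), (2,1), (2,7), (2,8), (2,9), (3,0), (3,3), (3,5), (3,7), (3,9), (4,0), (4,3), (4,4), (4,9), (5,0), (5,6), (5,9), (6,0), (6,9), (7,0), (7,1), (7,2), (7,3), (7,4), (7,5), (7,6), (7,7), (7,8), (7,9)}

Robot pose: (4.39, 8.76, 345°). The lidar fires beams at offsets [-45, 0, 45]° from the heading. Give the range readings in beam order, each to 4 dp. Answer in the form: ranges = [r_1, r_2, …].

ranges = [2.0323, 2.7021, 0.4800]

beam 1: φ=-45°, α=300°
  cosα=0.5000 sinα=-0.8660 | (4,8) | tMaxX 1.2200 tMaxY 0.8776 | tΔX 2.0000 tΔY 1.1547
    t=0.8776 [y] (4,7)
    t=1.2200 [x] (5,7)
    t=2.0323 [y] (5,6) — stop
  → r_1 = 2.0323
beam 2: φ=0°, α=345°
  cosα=0.9659 sinα=-0.2588 | (4,8) | tMaxX 0.6315 tMaxY 2.9364 | tΔX 1.0353 tΔY 3.8637
    t=0.6315 [x] (5,8)
    t=1.6668 [x] (6,8)
    t=2.7021 [x] (7,8) — stop
  → r_2 = 2.7021
beam 3: φ=45°, α=30°
  cosα=0.8660 sinα=0.5000 | (4,8) | tMaxX 0.7044 tMaxY 0.4800 | tΔX 1.1547 tΔY 2.0000
    t=0.4800 [y] (4,9) — stop
  → r_3 = 0.4800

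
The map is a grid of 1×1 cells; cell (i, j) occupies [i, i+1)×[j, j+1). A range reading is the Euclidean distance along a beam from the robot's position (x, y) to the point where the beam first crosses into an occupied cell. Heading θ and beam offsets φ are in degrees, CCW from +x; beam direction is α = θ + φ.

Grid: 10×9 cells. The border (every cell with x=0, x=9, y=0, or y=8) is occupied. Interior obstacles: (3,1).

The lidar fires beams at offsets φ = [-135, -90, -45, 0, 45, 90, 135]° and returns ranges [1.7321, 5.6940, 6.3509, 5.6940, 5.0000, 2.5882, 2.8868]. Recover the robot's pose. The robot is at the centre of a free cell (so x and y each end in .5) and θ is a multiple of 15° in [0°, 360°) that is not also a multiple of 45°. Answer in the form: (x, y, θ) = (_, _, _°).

(x, y, θ) = (6.5, 6.5, 255°)

The pose lattice has 55·16 = 880 candidates. Test each by forward raycasting.
  (1.5, 1.5, 75°): beam 1 = 0.5774 ≠ 1.7321 ✗
  (2.5, 4.5, 240°): beam 1 = 3.6235 ≠ 1.7321 ✗
  (8.5, 7.5, 210°): beam 1 = 0.5176 ≠ 1.7321 ✗
  (2.5, 2.5, 300°): beam 1 = 1.5529 ≠ 1.7321 ✗
  (1.5, 3.5, 255°): beam 1 = 1.0000 ≠ 1.7321 ✗
  …
  (6.5, 6.5, 255°): r_1=1.7321, r_2=5.6940, r_3=6.3509, r_4=5.6940, r_5=5.0000, r_6=2.5882, r_7=2.8868 — all match ✓
Unique over the lattice → pose = (6.5, 6.5, 255°).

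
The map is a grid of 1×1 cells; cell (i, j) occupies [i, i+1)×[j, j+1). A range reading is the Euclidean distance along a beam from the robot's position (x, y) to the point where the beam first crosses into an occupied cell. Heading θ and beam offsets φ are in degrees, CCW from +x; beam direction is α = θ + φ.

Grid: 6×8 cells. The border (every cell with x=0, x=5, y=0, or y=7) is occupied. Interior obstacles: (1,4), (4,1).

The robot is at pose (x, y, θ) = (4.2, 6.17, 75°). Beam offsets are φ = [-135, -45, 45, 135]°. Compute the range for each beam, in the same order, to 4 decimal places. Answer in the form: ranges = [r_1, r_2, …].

ranges = [1.6000, 0.9238, 0.9584, 2.5403]

beam 1: φ=-135°, α=300°
  cosα=0.5000 sinα=-0.8660 | (4,6) | tMaxX 1.6000 tMaxY 0.1963 | tΔX 2.0000 tΔY 1.1547
    t=0.1963 [y] (4,5)
    t=1.3510 [y] (4,4)
    t=1.6000 [x] (5,4) — stop
  → r_1 = 1.6000
beam 2: φ=-45°, α=30°
  cosα=0.8660 sinα=0.5000 | (4,6) | tMaxX 0.9238 tMaxY 1.6600 | tΔX 1.1547 tΔY 2.0000
    t=0.9238 [x] (5,6) — stop
  → r_2 = 0.9238
beam 3: φ=45°, α=120°
  cosα=-0.5000 sinα=0.8660 | (4,6) | tMaxX 0.4000 tMaxY 0.9584 | tΔX 2.0000 tΔY 1.1547
    t=0.4000 [x] (3,6)
    t=0.9584 [y] (3,7) — stop
  → r_3 = 0.9584
beam 4: φ=135°, α=210°
  cosα=-0.8660 sinα=-0.5000 | (4,6) | tMaxX 0.2309 tMaxY 0.3400 | tΔX 1.1547 tΔY 2.0000
    t=0.2309 [x] (3,6)
    t=0.3400 [y] (3,5)
    t=1.3856 [x] (2,5)
    t=2.3400 [y] (2,4)
    t=2.5403 [x] (1,4) — stop
  → r_4 = 2.5403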